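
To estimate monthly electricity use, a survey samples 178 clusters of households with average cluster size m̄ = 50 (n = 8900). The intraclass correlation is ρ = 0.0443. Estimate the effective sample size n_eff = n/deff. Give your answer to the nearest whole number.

2807

deff = 1 + (50 − 1)·0.0443 = 1 + 2.1707 = 3.1707.
n_eff = 8900 / 3.1707 = 2807.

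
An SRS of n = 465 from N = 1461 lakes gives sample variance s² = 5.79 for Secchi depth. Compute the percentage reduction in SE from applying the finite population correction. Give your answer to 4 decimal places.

f = n/N = 465/1461 = 0.31827515.
SE_no-fpc = √(s²/n) = 0.1115868; SE_fpc = √((1−f)s²/n) = 0.092133457.
Ratio = √(1−f) = 0.82566630. Reduction = 100·(1 − 0.82566630) = 17.4334%.

17.4334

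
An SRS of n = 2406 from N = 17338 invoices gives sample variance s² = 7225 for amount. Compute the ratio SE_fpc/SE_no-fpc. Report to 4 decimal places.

f = n/N = 2406/17338 = 0.13877033.
SE_no-fpc = √(s²/n) = 1.7328905; SE_fpc = √((1−f)s²/n) = 1.608165.
Ratio = √(1−f) = 0.92802461.

0.9280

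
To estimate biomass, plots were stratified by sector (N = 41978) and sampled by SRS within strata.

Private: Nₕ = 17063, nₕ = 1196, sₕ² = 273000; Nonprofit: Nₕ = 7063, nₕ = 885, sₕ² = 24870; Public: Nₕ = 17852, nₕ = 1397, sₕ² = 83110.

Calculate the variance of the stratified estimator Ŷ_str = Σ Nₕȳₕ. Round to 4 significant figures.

Var(Ŷ_str) = Σₕ Nₕ²(1 − fₕ)sₕ²/nₕ.
Private: 17063²·(1 − 1196/17063)·273000/1196 = 6.1799033 × 10^10.
Nonprofit: 7063²·(1 − 885/7063)·24870/885 = 1.2262235 × 10^9.
Public: 17852²·(1 − 1397/17852)·83110/1397 = 1.7475984 × 10^10.
Sum = 8.0501241 × 10^10.

8.050 × 10^10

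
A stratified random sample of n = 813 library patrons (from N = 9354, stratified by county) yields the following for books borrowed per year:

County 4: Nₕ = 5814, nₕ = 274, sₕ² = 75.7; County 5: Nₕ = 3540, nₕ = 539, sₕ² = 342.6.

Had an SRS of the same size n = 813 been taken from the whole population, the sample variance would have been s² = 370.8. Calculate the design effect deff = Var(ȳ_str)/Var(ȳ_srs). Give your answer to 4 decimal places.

Var(ȳ_str) = Σ Wₕ²(1−fₕ)sₕ²/nₕ with Wₕ = Nₕ/9354:
  County 4: (5814/9354)²·(1−274/5814)·75.7/274 = 0.10170338
  County 5: (3540/9354)²·(1−539/3540)·342.6/539 = 0.077174375
  → Var(ȳ_str) = 0.17887776.
Var(ȳ_srs) = (1 − 813/9354)·370.8/813 = 0.41644777.
deff = 0.17887776 / 0.41644777 = 0.4295.

0.4295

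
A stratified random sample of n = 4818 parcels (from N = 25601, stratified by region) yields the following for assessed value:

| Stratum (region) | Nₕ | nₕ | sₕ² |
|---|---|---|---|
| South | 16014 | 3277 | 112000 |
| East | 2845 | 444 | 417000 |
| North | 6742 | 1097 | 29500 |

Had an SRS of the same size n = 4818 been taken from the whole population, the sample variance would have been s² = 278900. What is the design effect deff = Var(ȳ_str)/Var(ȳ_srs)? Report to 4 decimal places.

Var(ȳ_str) = Σ Wₕ²(1−fₕ)sₕ²/nₕ with Wₕ = Nₕ/25601:
  South: (16014/25601)²·(1−3277/16014)·112000/3277 = 10.636401
  East: (2845/25601)²·(1−444/2845)·417000/444 = 9.7884439
  North: (6742/25601)²·(1−1097/6742)·29500/1097 = 1.561544
  → Var(ȳ_str) = 21.986389.
Var(ȳ_srs) = (1 − 4818/25601)·278900/4818 = 46.992984.
deff = 21.986389 / 46.992984 = 0.4679.

0.4679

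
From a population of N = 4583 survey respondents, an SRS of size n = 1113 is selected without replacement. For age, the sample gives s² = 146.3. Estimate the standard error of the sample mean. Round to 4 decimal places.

0.3155

Under SRS without replacement, Var(ȳ) = (1 − f)·s²/n with f = n/N = 1113/4583 = 0.24285403.
Var(ȳ) = (1 − 0.24285403)·146.3/1113 = 0.75714597·0.13144654 = 0.099524219.
SE(ȳ) = √(0.099524219) = 0.3155.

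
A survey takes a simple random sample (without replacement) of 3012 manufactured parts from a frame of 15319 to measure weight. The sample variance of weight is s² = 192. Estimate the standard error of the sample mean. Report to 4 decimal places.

Under SRS without replacement, Var(ȳ) = (1 − f)·s²/n with f = n/N = 3012/15319 = 0.19661858.
Var(ȳ) = (1 − 0.19661858)·192/3012 = 0.80338142·0.06374502 = 0.051211565.
SE(ȳ) = √(0.051211565) = 0.2263.

0.2263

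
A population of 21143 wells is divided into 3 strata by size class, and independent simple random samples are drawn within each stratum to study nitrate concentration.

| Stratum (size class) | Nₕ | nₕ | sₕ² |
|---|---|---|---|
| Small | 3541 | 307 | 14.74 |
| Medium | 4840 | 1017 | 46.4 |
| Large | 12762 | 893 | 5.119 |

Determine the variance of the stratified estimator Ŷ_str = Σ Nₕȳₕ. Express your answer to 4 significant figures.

Var(Ŷ_str) = Σₕ Nₕ²(1 − fₕ)sₕ²/nₕ.
Small: 3541²·(1 − 307/3541)·14.74/307 = 549825.72.
Medium: 4840²·(1 − 1017/4840)·46.4/1017 = 844202.6.
Large: 12762²·(1 − 893/12762)·5.119/893 = 868293.48.
Sum = 2.2623218 × 10^6.

2.262 × 10^6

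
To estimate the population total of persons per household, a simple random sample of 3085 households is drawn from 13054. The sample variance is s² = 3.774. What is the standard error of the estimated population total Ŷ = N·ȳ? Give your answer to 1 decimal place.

Var(Ŷ) = N²·Var(ȳ) = N²·(1 − n/N)·s²/n.
f = 3085/13054 = 0.23632603; Var(ȳ) = 0.76367397·3.774/3085 = 9.3423195 × 10^-4.
Var(Ŷ) = 13054² · (9.3423195 × 10^-4) = 159199.59.
SE(Ŷ) = √(159199.59) = 399.0.

399.0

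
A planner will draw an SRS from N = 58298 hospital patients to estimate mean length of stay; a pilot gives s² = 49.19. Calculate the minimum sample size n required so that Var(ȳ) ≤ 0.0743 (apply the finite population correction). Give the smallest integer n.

655

Without fpc, n₀ = s²/D = 49.19/0.0743 = 662.0458.
With fpc, (1 − n/N)·s²/n ≤ D requires n ≥ n₀/(1 + n₀/N) = 662.0458/(1 + 662.0458/58298) = 654.6119.
Rounding up, n = 655.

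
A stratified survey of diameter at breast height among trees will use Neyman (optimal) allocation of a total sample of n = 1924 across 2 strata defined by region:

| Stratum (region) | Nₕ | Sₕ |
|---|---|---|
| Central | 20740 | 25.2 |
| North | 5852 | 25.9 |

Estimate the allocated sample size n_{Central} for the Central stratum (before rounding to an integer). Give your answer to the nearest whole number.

1491

Neyman allocation: nₕ = n·NₕSₕ / Σⱼ NⱼSⱼ.
Σ NⱼSⱼ = 20740·25.2 + 5852·25.9 = 674214.8.
n_{Central} = 1924·20740·25.2 / 674214.8 = 1491.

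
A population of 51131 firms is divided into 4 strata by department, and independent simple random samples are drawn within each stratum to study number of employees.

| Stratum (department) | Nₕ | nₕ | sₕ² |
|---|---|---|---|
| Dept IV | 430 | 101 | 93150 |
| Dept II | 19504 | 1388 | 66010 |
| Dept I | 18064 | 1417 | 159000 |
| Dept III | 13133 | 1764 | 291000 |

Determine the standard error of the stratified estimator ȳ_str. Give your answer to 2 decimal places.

5.37

Var(ȳ_str) = Σₕ Wₕ²(1 − fₕ)sₕ²/nₕ with Wₕ = Nₕ/N, N = 51131.
Dept IV: Wₕ = 0.00840977; term = 0.00840977²·(1 − 0.23488372)·93150/101 = 0.049906518.
Dept II: Wₕ = 0.38145157; term = 0.38145157²·(1 − 0.07116489)·66010/1388 = 6.427435.
Dept I: Wₕ = 0.35328861; term = 0.35328861²·(1 − 0.07844331)·159000/1417 = 12.906504.
Dept III: Wₕ = 0.25685005; term = 0.25685005²·(1 − 0.13431813)·291000/1764 = 9.4213263.
Sum = 28.805172.
SE = √(28.805172) = 5.37.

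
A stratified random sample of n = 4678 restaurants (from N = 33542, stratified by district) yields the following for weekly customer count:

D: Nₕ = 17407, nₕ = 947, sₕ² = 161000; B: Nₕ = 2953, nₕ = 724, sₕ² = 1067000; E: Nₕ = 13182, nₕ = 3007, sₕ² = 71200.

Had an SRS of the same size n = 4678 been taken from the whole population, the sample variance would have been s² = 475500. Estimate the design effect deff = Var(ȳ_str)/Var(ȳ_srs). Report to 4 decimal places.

0.6258

Var(ȳ_str) = Σ Wₕ²(1−fₕ)sₕ²/nₕ with Wₕ = Nₕ/33542:
  D: (17407/33542)²·(1−947/17407)·161000/947 = 43.296396
  B: (2953/33542)²·(1−724/2953)·1067000/724 = 8.6222668
  E: (13182/33542)²·(1−3007/13182)·71200/3007 = 2.8228278
  → Var(ȳ_str) = 54.741491.
Var(ȳ_srs) = (1 − 4678/33542)·475500/4678 = 87.469746.
deff = 54.741491 / 87.469746 = 0.6258.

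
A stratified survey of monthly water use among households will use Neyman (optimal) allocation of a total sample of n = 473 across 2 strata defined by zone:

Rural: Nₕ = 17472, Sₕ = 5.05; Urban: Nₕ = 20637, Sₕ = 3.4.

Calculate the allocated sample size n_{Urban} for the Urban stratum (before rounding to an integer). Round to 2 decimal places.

209.52

Neyman allocation: nₕ = n·NₕSₕ / Σⱼ NⱼSⱼ.
Σ NⱼSⱼ = 17472·5.05 + 20637·3.4 = 158399.4.
n_{Urban} = 473·20637·3.4 / 158399.4 = 209.52.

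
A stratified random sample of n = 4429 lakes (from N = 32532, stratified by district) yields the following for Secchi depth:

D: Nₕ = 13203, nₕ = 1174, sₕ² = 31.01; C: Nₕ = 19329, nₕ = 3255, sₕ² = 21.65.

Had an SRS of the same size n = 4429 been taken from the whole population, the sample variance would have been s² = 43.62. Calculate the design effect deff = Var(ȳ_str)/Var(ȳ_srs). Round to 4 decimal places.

0.6954

Var(ȳ_str) = Σ Wₕ²(1−fₕ)sₕ²/nₕ with Wₕ = Nₕ/32532:
  D: (13203/32532)²·(1−1174/13203)·31.01/1174 = 0.0039638233
  C: (19329/32532)²·(1−3255/19329)·21.65/3255 = 0.0019526245
  → Var(ȳ_str) = 0.0059164478.
Var(ȳ_srs) = (1 − 4429/32532)·43.62/4429 = 0.0085078907.
deff = 0.0059164478 / 0.0085078907 = 0.6954.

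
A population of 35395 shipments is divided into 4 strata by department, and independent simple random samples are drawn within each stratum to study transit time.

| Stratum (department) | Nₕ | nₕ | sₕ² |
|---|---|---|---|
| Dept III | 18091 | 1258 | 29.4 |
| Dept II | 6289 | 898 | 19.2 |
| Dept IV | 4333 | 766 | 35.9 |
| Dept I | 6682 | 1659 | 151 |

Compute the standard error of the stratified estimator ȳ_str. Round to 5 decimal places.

0.09631

Var(ȳ_str) = Σₕ Wₕ²(1 − fₕ)sₕ²/nₕ with Wₕ = Nₕ/N, N = 35395.
Dept III: Wₕ = 0.51111739; term = 0.51111739²·(1 − 0.06953734)·29.4/1258 = 0.0056807667.
Dept II: Wₕ = 0.17768046; term = 0.17768046²·(1 − 0.14278900)·19.2/898 = 5.7861806 × 10^-4.
Dept IV: Wₕ = 0.12241842; term = 0.12241842²·(1 − 0.17678283)·35.9/766 = 5.7819408 × 10^-4.
Dept I: Wₕ = 0.18878373; term = 0.18878373²·(1 − 0.24827896)·151/1659 = 0.0024384642.
Sum = 0.009276043.
SE = √(0.009276043) = 0.09631.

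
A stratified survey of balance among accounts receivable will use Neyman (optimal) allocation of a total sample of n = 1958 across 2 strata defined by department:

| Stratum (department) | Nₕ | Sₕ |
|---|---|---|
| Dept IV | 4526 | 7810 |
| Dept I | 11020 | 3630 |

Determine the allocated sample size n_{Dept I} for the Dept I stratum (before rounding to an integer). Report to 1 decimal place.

1039.5

Neyman allocation: nₕ = n·NₕSₕ / Σⱼ NⱼSⱼ.
Σ NⱼSⱼ = 4526·7810 + 11020·3630 = 7.535066 × 10^7.
n_{Dept I} = 1958·11020·3630 / (7.535066 × 10^7) = 1039.5.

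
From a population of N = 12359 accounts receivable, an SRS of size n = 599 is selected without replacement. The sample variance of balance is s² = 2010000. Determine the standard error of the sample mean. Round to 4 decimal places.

56.5063

Under SRS without replacement, Var(ȳ) = (1 − f)·s²/n with f = n/N = 599/12359 = 0.04846670.
Var(ȳ) = (1 − 0.04846670)·2010000/599 = 0.95153330·3355.5927 = 3192.9581.
SE(ȳ) = √(3192.9581) = 56.5063.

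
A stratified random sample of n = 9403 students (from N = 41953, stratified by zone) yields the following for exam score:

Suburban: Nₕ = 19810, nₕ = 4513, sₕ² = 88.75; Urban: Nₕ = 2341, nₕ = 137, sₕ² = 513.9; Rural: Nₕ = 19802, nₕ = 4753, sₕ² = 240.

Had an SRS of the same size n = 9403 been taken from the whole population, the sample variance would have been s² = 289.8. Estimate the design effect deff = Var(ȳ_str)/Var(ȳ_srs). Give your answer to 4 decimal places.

0.9590

Var(ȳ_str) = Σ Wₕ²(1−fₕ)sₕ²/nₕ with Wₕ = Nₕ/41953:
  Suburban: (19810/41953)²·(1−4513/19810)·88.75/4513 = 0.0033858501
  Urban: (2341/41953)²·(1−137/2341)·513.9/137 = 0.01099626
  Rural: (19802/41953)²·(1−4753/19802)·240/4753 = 0.0085493694
  → Var(ȳ_str) = 0.02293148.
Var(ȳ_srs) = (1 − 9403/41953)·289.8/9403 = 0.023912221.
deff = 0.02293148 / 0.023912221 = 0.9590.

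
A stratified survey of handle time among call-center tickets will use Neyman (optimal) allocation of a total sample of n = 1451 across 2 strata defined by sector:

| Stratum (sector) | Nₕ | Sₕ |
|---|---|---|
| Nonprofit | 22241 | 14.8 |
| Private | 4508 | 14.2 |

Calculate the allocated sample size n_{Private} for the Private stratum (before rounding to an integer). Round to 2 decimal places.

236.24

Neyman allocation: nₕ = n·NₕSₕ / Σⱼ NⱼSⱼ.
Σ NⱼSⱼ = 22241·14.8 + 4508·14.2 = 393180.4.
n_{Private} = 1451·4508·14.2 / 393180.4 = 236.24.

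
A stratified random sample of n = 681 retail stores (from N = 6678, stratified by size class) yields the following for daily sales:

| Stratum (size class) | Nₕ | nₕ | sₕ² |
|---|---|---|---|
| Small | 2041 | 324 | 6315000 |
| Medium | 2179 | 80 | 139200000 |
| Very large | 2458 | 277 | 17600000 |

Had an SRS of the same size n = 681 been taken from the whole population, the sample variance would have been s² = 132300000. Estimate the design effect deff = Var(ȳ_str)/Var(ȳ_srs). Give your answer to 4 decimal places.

1.0754

Var(ȳ_str) = Σ Wₕ²(1−fₕ)sₕ²/nₕ with Wₕ = Nₕ/6678:
  Small: (2041/6678)²·(1−324/2041)·6315000/324 = 1531.6122
  Medium: (2179/6678)²·(1−80/2179)·139200000/80 = 178453.92
  Very large: (2458/6678)²·(1−277/2458)·17600000/277 = 7637.9641
  → Var(ȳ_str) = 187623.5.
Var(ȳ_srs) = (1 − 681/6678)·132300000/681 = 174461.81.
deff = 187623.5 / 174461.81 = 1.0754.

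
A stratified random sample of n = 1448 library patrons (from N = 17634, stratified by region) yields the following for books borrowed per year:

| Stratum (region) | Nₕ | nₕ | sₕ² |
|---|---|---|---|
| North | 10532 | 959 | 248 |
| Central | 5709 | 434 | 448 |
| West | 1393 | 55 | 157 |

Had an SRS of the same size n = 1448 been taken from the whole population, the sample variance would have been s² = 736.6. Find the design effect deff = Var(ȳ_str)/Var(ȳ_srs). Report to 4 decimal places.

Var(ȳ_str) = Σ Wₕ²(1−fₕ)sₕ²/nₕ with Wₕ = Nₕ/17634:
  North: (10532/17634)²·(1−959/10532)·248/959 = 0.083847537
  Central: (5709/17634)²·(1−434/5709)·448/434 = 0.099969868
  West: (1393/17634)²·(1−55/1393)·157/55 = 0.017109705
  → Var(ȳ_str) = 0.20092711.
Var(ȳ_srs) = (1 − 1448/17634)·736.6/1448 = 0.46693008.
deff = 0.20092711 / 0.46693008 = 0.4303.

0.4303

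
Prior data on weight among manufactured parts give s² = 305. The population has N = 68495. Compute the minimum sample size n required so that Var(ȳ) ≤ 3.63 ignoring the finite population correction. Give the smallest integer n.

85

Without fpc, n₀ = s²/D = 305/3.63 = 84.0220.
Rounding up, n = 85.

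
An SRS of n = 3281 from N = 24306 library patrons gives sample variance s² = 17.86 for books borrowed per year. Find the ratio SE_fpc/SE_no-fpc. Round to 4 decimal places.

0.9301

f = n/N = 3281/24306 = 0.13498725.
SE_no-fpc = √(s²/n) = 0.073779824; SE_fpc = √((1−f)s²/n) = 0.068619708.
Ratio = √(1−f) = 0.93006062.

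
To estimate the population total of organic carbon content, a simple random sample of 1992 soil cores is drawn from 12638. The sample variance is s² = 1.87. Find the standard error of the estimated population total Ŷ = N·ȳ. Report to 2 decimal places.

Var(Ŷ) = N²·Var(ȳ) = N²·(1 − n/N)·s²/n.
f = 1992/12638 = 0.15761988; Var(ȳ) = 0.84238012·1.87/1992 = 7.9078857 × 10^-4.
Var(Ŷ) = 12638² · (7.9078857 × 10^-4) = 126303.99.
SE(Ŷ) = √(126303.99) = 355.39.

355.39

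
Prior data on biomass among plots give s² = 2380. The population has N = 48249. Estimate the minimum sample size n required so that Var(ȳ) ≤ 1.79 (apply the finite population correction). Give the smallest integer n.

Without fpc, n₀ = s²/D = 2380/1.79 = 1329.6089.
With fpc, (1 − n/N)·s²/n ≤ D requires n ≥ n₀/(1 + n₀/N) = 1329.6089/(1 + 1329.6089/48249) = 1293.9512.
Rounding up, n = 1294.

1294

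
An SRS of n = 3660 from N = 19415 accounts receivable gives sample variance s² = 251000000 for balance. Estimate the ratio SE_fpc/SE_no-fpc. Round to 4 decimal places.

f = n/N = 3660/19415 = 0.18851404.
SE_no-fpc = √(s²/n) = 261.87637; SE_fpc = √((1−f)s²/n) = 235.90483.
Ratio = √(1−f) = 0.90082516.

0.9008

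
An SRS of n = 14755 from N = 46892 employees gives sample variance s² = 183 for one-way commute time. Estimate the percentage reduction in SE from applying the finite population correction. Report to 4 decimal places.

f = n/N = 14755/46892 = 0.31465922.
SE_no-fpc = √(s²/n) = 0.11136685; SE_fpc = √((1−f)s²/n) = 0.092195394.
Ratio = √(1−f) = 0.82785312. Reduction = 100·(1 − 0.82785312) = 17.2147%.

17.2147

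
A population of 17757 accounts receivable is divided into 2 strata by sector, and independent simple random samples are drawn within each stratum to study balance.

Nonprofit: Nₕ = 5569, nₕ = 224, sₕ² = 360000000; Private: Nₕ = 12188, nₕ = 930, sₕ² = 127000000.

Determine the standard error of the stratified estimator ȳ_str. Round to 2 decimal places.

459.51

Var(ȳ_str) = Σₕ Wₕ²(1 − fₕ)sₕ²/nₕ with Wₕ = Nₕ/N, N = 17757.
Nonprofit: Wₕ = 0.31362280; term = 0.31362280²·(1 − 0.04022266)·360000000/224 = 151719.09.
Private: Wₕ = 0.68637720; term = 0.68637720²·(1 − 0.07630456)·127000000/930 = 59425.832.
Sum = 211144.92.
SE = √(211144.92) = 459.51.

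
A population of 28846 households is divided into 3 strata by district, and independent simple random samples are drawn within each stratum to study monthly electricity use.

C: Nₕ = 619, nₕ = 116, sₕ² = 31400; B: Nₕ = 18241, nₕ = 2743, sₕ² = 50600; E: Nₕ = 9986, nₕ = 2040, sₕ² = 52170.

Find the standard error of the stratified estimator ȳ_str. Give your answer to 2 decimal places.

Var(ȳ_str) = Σₕ Wₕ²(1 − fₕ)sₕ²/nₕ with Wₕ = Nₕ/N, N = 28846.
C: Wₕ = 0.02145878; term = 0.02145878²·(1 − 0.18739903)·31400/116 = 0.10128826.
B: Wₕ = 0.63235804; term = 0.63235804²·(1 − 0.15037553)·50600/2743 = 6.2672614.
E: Wₕ = 0.34618318; term = 0.34618318²·(1 − 0.20428600)·52170/2040 = 2.4387068.
Sum = 8.8072565.
SE = √(8.8072565) = 2.97.

2.97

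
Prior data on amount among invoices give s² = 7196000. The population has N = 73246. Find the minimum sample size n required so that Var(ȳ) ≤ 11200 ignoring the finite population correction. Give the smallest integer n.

Without fpc, n₀ = s²/D = 7196000/11200 = 642.5000.
Rounding up, n = 643.

643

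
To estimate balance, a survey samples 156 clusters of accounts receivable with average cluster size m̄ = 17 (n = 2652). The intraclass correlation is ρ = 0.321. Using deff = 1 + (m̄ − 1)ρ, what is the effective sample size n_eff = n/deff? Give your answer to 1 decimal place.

deff = 1 + (17 − 1)·0.321 = 1 + 5.136 = 6.136.
n_eff = 2652 / 6.136 = 432.2.

432.2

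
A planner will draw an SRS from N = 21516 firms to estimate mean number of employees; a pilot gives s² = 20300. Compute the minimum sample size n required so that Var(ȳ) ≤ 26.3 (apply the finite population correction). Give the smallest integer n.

746

Without fpc, n₀ = s²/D = 20300/26.3 = 771.8631.
With fpc, (1 − n/N)·s²/n ≤ D requires n ≥ n₀/(1 + n₀/N) = 771.8631/(1 + 771.8631/21516) = 745.1323.
Rounding up, n = 746.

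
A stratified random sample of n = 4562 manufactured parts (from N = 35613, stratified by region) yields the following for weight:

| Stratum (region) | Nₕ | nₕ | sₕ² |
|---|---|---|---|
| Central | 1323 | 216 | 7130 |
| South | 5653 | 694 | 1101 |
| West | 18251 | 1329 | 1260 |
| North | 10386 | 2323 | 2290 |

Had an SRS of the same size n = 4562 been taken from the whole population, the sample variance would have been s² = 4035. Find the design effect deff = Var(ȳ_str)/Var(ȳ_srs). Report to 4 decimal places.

Var(ȳ_str) = Σ Wₕ²(1−fₕ)sₕ²/nₕ with Wₕ = Nₕ/35613:
  Central: (1323/35613)²·(1−216/1323)·7130/216 = 0.038117651
  South: (5653/35613)²·(1−694/5653)·1101/694 = 0.035065806
  West: (18251/35613)²·(1−1329/18251)·1260/1329 = 0.23086963
  North: (10386/35613)²·(1−2323/10386)·2290/2323 = 0.065089979
  → Var(ȳ_str) = 0.36914307.
Var(ȳ_srs) = (1 − 4562/35613)·4035/4562 = 0.77117917.
deff = 0.36914307 / 0.77117917 = 0.4787.

0.4787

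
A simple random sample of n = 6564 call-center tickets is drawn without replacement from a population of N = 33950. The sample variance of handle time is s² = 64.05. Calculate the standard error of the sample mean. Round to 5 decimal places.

Under SRS without replacement, Var(ȳ) = (1 − f)·s²/n with f = n/N = 6564/33950 = 0.19334315.
Var(ȳ) = (1 − 0.19334315)·64.05/6564 = 0.80665685·0.0097577697 = 0.0078711717.
SE(ȳ) = √(0.0078711717) = 0.08872.

0.08872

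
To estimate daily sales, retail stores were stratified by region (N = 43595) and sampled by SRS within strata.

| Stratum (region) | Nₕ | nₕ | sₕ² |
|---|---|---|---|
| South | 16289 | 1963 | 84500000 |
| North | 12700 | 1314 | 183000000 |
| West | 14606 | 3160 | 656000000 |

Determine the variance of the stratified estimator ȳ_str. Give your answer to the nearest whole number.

34143

Var(ȳ_str) = Σₕ Wₕ²(1 − fₕ)sₕ²/nₕ with Wₕ = Nₕ/N, N = 43595.
South: Wₕ = 0.37364377; term = 0.37364377²·(1 − 0.12051077)·84500000/1963 = 5285.4554.
North: Wₕ = 0.29131781; term = 0.29131781²·(1 − 0.10346457)·183000000/1314 = 10596.374.
West: Wₕ = 0.33503842; term = 0.33503842²·(1 − 0.21634945)·656000000/3160 = 18261.163.
Sum = 34142.992.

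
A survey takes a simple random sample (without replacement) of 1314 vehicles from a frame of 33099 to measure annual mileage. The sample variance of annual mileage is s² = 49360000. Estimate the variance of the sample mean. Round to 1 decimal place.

Under SRS without replacement, Var(ȳ) = (1 − f)·s²/n with f = n/N = 1314/33099 = 0.03969908.
Var(ȳ) = (1 − 0.03969908)·49360000/1314 = 0.96030092·37564.688 = 36073.404.

36073.4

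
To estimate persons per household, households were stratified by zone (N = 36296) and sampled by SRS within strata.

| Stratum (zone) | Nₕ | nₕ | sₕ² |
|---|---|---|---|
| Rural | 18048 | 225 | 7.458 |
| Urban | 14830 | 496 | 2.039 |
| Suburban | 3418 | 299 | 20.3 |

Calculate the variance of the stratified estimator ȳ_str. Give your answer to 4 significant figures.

Var(ȳ_str) = Σₕ Wₕ²(1 − fₕ)sₕ²/nₕ with Wₕ = Nₕ/N, N = 36296.
Rural: Wₕ = 0.49724488; term = 0.49724488²·(1 − 0.01246676)·7.458/225 = 0.0080934226.
Urban: Wₕ = 0.40858497; term = 0.40858497²·(1 − 0.03344572)·2.039/496 = 6.6332531 × 10^-4.
Suburban: Wₕ = 0.09417016; term = 0.09417016²·(1 − 0.08747806)·20.3/299 = 5.4940771 × 10^-4.
Sum = 0.0093061556.

0.009306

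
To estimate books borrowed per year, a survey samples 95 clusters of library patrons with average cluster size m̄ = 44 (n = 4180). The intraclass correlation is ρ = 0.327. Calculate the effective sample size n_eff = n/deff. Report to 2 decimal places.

277.54

deff = 1 + (44 − 1)·0.327 = 1 + 14.061 = 15.061.
n_eff = 4180 / 15.061 = 277.54.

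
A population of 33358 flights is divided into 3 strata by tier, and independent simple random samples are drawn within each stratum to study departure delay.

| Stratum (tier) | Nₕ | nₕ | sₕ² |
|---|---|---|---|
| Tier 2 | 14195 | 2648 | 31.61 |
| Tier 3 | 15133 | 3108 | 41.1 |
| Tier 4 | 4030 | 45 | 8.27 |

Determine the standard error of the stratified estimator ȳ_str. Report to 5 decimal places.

0.08108

Var(ȳ_str) = Σₕ Wₕ²(1 − fₕ)sₕ²/nₕ with Wₕ = Nₕ/N, N = 33358.
Tier 2: Wₕ = 0.42553510; term = 0.42553510²·(1 − 0.18654456)·31.61/2648 = 0.0017583733.
Tier 3: Wₕ = 0.45365430; term = 0.45365430²·(1 − 0.20537897)·41.1/3108 = 0.0021625737.
Tier 4: Wₕ = 0.12081060; term = 0.12081060²·(1 − 0.01116625)·8.27/45 = 0.0026523227.
Sum = 0.0065732697.
SE = √(0.0065732697) = 0.08108.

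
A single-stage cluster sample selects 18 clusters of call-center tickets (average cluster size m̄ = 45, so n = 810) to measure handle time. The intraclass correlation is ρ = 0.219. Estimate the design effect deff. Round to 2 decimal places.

deff = 1 + (45 − 1)·0.219 = 1 + 9.636 = 10.636.

10.64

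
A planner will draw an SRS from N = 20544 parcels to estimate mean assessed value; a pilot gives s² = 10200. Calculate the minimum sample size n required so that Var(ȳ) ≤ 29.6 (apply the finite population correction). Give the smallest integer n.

339

Without fpc, n₀ = s²/D = 10200/29.6 = 344.5946.
With fpc, (1 − n/N)·s²/n ≤ D requires n ≥ n₀/(1 + n₀/N) = 344.5946/(1 + 344.5946/20544) = 338.9099.
Rounding up, n = 339.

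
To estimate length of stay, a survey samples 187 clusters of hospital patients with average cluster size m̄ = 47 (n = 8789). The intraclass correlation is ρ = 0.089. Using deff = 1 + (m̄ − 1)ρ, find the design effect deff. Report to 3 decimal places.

deff = 1 + (47 − 1)·0.089 = 1 + 4.094 = 5.094.

5.094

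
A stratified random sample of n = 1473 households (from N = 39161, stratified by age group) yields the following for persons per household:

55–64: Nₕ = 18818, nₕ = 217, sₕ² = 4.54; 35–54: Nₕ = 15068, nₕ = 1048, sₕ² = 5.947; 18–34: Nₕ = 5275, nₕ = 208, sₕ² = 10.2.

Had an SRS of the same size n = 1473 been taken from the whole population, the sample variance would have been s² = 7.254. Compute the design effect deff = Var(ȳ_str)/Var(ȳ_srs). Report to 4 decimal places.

1.3528

Var(ȳ_str) = Σ Wₕ²(1−fₕ)sₕ²/nₕ with Wₕ = Nₕ/39161:
  55–64: (18818/39161)²·(1−217/18818)·4.54/217 = 0.0047752744
  35–54: (15068/39161)²·(1−1048/15068)·5.947/1048 = 7.8168672 × 10^-4
  18–34: (5275/39161)²·(1−208/5275)·10.2/208 = 8.5467826 × 10^-4
  → Var(ȳ_str) = 0.0064116394.
Var(ȳ_srs) = (1 − 1473/39161)·7.254/1473 = 0.0047394083.
deff = 0.0064116394 / 0.0047394083 = 1.3528.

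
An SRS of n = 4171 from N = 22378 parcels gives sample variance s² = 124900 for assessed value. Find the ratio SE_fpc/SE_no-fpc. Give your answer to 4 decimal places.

0.9020

f = n/N = 4171/22378 = 0.18638842.
SE_no-fpc = √(s²/n) = 5.4721894; SE_fpc = √((1−f)s²/n) = 4.9359379.
Ratio = √(1−f) = 0.90200420.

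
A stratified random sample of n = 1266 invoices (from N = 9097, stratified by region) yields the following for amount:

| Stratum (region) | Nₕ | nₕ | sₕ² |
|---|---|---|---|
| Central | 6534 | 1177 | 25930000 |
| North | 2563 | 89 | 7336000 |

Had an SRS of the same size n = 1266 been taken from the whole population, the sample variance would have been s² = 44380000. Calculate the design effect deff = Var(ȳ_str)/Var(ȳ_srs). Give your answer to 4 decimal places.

0.5181

Var(ȳ_str) = Σ Wₕ²(1−fₕ)sₕ²/nₕ with Wₕ = Nₕ/9097:
  Central: (6534/9097)²·(1−1177/6534)·25930000/1177 = 9318.166
  North: (2563/9097)²·(1−89/2563)·7336000/89 = 6315.6962
  → Var(ȳ_str) = 15633.862.
Var(ȳ_srs) = (1 − 1266/9097)·44380000/1266 = 30176.761.
deff = 15633.862 / 30176.761 = 0.5181.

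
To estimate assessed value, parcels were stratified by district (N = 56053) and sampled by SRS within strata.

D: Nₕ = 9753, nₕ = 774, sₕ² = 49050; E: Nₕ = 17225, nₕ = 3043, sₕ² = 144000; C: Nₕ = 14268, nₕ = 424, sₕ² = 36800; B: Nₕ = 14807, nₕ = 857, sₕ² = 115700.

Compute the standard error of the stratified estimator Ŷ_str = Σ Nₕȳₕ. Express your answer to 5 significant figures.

Var(Ŷ_str) = Σₕ Nₕ²(1 − fₕ)sₕ²/nₕ.
D: 9753²·(1 − 774/9753)·49050/774 = 5.5496328 × 10^9.
E: 17225²·(1 − 3043/17225)·144000/3043 = 1.1559984 × 10^10.
C: 14268²·(1 − 424/14268)·36800/424 = 1.7143783 × 10^10.
B: 14807²·(1 − 857/14807)·115700/857 = 2.7886488 × 10^10.
Sum = 6.2139888 × 10^10.
SE = √(6.2139888 × 10^10) = 249280.

249280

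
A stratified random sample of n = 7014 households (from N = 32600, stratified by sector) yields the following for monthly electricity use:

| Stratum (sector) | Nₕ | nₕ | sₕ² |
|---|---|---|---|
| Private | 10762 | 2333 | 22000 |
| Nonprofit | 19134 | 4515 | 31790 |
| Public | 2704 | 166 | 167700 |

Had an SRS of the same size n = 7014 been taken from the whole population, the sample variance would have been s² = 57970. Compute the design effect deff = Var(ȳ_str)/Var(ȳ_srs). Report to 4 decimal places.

Var(ȳ_str) = Σ Wₕ²(1−fₕ)sₕ²/nₕ with Wₕ = Nₕ/32600:
  Private: (10762/32600)²·(1−2333/10762)·22000/2333 = 0.80489973
  Nonprofit: (19134/32600)²·(1−4515/19134)·31790/4515 = 1.8531945
  Public: (2704/32600)²·(1−166/2704)·167700/166 = 6.5236113
  → Var(ȳ_str) = 9.1817055.
Var(ȳ_srs) = (1 − 7014/32600)·57970/7014 = 6.4866779.
deff = 9.1817055 / 6.4866779 = 1.4155.

1.4155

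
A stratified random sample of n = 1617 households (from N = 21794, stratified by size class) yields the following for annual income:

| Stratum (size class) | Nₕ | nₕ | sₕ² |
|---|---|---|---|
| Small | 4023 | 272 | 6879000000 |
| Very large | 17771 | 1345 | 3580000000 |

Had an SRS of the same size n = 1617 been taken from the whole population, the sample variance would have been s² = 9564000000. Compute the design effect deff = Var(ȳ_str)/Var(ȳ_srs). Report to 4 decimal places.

0.4455

Var(ȳ_str) = Σ Wₕ²(1−fₕ)sₕ²/nₕ with Wₕ = Nₕ/21794:
  Small: (4023/21794)²·(1−272/4023)·6879000000/272 = 803488.4
  Very large: (17771/21794)²·(1−1345/17771)·3580000000/1345 = 1.6358012 × 10^6
  → Var(ȳ_str) = 2.4392896 × 10^6.
Var(ȳ_srs) = (1 − 1617/21794)·9564000000/1617 = 5.4758204 × 10^6.
deff = (2.4392896 × 10^6) / (5.4758204 × 10^6) = 0.4455.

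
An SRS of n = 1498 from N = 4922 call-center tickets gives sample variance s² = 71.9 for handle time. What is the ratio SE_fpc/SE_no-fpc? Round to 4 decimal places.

f = n/N = 1498/4922 = 0.30434783.
SE_no-fpc = √(s²/n) = 0.21908293; SE_fpc = √((1−f)s²/n) = 0.18272779.
Ratio = √(1−f) = 0.83405766.

0.8341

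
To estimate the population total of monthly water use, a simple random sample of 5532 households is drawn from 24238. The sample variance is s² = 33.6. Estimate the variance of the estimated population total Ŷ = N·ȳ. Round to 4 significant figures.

Var(Ŷ) = N²·Var(ȳ) = N²·(1 − n/N)·s²/n.
f = 5532/24238 = 0.22823665; Var(ȳ) = 0.77176335·33.6/5532 = 0.0046874997.
Var(Ŷ) = 24238² · 0.0046874997 = 2.7538153 × 10^6.

2.754 × 10^6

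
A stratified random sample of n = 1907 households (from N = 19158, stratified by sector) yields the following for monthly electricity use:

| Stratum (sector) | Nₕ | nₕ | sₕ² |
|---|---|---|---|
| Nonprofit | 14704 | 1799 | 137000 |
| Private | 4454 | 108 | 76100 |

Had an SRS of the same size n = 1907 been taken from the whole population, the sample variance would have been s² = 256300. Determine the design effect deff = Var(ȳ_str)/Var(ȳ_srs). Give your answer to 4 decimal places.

Var(ȳ_str) = Σ Wₕ²(1−fₕ)sₕ²/nₕ with Wₕ = Nₕ/19158:
  Nonprofit: (14704/19158)²·(1−1799/14704)·137000/1799 = 39.371555
  Private: (4454/19158)²·(1−108/4454)·76100/108 = 37.162121
  → Var(ȳ_str) = 76.533676.
Var(ȳ_srs) = (1 − 1907/19158)·256300/1907 = 121.02136.
deff = 76.533676 / 121.02136 = 0.6324.

0.6324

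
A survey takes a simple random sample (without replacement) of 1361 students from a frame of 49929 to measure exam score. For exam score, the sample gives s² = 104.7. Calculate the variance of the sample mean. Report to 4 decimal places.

Under SRS without replacement, Var(ȳ) = (1 − f)·s²/n with f = n/N = 1361/49929 = 0.02725871.
Var(ȳ) = (1 − 0.02725871)·104.7/1361 = 0.97274129·0.076928729 = 0.074831751.

0.0748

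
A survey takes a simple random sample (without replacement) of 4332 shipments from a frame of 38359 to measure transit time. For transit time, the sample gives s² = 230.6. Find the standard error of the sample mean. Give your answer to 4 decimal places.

Under SRS without replacement, Var(ȳ) = (1 − f)·s²/n with f = n/N = 4332/38359 = 0.11293308.
Var(ȳ) = (1 − 0.11293308)·230.6/4332 = 0.88706692·0.053231764 = 0.047220137.
SE(ȳ) = √(0.047220137) = 0.2173.

0.2173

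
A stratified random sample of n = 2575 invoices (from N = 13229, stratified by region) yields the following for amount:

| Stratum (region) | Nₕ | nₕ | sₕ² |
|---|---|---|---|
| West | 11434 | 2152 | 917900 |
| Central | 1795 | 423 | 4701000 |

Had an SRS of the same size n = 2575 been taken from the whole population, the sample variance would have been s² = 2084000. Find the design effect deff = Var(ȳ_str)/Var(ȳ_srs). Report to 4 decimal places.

Var(ȳ_str) = Σ Wₕ²(1−fₕ)sₕ²/nₕ with Wₕ = Nₕ/13229:
  West: (11434/13229)²·(1−2152/11434)·917900/2152 = 258.66569
  Central: (1795/13229)²·(1−423/1795)·4701000/423 = 156.39196
  → Var(ȳ_str) = 415.05765.
Var(ȳ_srs) = (1 − 2575/13229)·2084000/2575 = 651.7877.
deff = 415.05765 / 651.7877 = 0.6368.

0.6368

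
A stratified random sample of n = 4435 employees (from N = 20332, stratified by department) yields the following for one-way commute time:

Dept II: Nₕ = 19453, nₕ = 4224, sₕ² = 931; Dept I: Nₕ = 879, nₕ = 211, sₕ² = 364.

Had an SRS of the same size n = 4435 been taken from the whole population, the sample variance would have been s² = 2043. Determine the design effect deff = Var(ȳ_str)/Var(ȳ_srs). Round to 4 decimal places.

0.4453

Var(ȳ_str) = Σ Wₕ²(1−fₕ)sₕ²/nₕ with Wₕ = Nₕ/20332:
  Dept II: (19453/20332)²·(1−4224/19453)·931/4224 = 0.15795142
  Dept I: (879/20332)²·(1−211/879)·364/211 = 0.0024503271
  → Var(ȳ_str) = 0.16040175.
Var(ȳ_srs) = (1 − 4435/20332)·2043/4435 = 0.36017189.
deff = 0.16040175 / 0.36017189 = 0.4453.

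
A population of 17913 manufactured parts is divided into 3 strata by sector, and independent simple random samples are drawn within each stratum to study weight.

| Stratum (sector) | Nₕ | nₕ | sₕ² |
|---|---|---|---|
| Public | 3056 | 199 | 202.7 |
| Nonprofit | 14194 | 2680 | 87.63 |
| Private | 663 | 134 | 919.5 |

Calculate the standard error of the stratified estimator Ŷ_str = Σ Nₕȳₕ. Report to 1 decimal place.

4079.7

Var(Ŷ_str) = Σₕ Nₕ²(1 − fₕ)sₕ²/nₕ.
Public: 3056²·(1 − 199/3056)·202.7/199 = 8.893327 × 10^6.
Nonprofit: 14194²·(1 − 2680/14194)·87.63/2680 = 5.3437858 × 10^6.
Private: 663²·(1 − 134/663)·919.5/134 = 2.4066677 × 10^6.
Sum = 1.6643781 × 10^7.
SE = √(1.6643781 × 10^7) = 4079.7.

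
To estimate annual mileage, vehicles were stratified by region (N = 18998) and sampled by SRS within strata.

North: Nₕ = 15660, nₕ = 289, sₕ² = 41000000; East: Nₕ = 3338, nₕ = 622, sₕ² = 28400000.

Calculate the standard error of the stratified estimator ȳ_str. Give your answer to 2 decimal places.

Var(ȳ_str) = Σₕ Wₕ²(1 − fₕ)sₕ²/nₕ with Wₕ = Nₕ/N, N = 18998.
North: Wₕ = 0.82429729; term = 0.82429729²·(1 − 0.01845466)·41000000/289 = 94615.901.
East: Wₕ = 0.17570271; term = 0.17570271²·(1 − 0.18633913)·28400000/622 = 1146.9072.
Sum = 95762.808.
SE = √(95762.808) = 309.46.

309.46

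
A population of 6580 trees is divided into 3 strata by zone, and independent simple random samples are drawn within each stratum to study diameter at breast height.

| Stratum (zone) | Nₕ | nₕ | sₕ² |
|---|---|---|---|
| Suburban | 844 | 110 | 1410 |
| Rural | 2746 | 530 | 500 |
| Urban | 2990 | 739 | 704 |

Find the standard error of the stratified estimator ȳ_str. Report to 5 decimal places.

0.68124

Var(ȳ_str) = Σₕ Wₕ²(1 − fₕ)sₕ²/nₕ with Wₕ = Nₕ/N, N = 6580.
Suburban: Wₕ = 0.12826748; term = 0.12826748²·(1 − 0.13033175)·1410/110 = 0.18340583.
Rural: Wₕ = 0.41732523; term = 0.41732523²·(1 − 0.19300801)·500/530 = 0.13259057.
Urban: Wₕ = 0.45440729; term = 0.45440729²·(1 − 0.24715719)·704/739 = 0.14808911.
Sum = 0.46408551.
SE = √(0.46408551) = 0.68124.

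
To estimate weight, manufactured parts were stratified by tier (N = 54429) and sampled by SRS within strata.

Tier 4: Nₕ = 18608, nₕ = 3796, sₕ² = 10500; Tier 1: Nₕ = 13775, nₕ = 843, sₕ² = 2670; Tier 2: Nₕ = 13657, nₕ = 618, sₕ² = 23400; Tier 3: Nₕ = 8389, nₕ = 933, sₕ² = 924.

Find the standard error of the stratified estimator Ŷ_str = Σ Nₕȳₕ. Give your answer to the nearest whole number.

90173

Var(Ŷ_str) = Σₕ Nₕ²(1 − fₕ)sₕ²/nₕ.
Tier 4: 18608²·(1 − 3796/18608)·10500/3796 = 7.6238878 × 10^8.
Tier 1: 13775²·(1 − 843/13775)·2670/843 = 5.6421027 × 10^8.
Tier 2: 13657²·(1 − 618/13657)·23400/618 = 6.7425935 × 10^9.
Tier 3: 8389²·(1 − 933/8389)·924/933 = 6.1945023 × 10^7.
Sum = 8.1311376 × 10^9.
SE = √(8.1311376 × 10^9) = 90173.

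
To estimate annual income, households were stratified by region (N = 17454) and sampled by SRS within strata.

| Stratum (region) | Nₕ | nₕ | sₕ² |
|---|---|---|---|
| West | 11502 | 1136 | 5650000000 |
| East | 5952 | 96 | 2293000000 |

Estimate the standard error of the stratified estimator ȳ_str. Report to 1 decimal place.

2163.2

Var(ȳ_str) = Σₕ Wₕ²(1 − fₕ)sₕ²/nₕ with Wₕ = Nₕ/N, N = 17454.
West: Wₕ = 0.65898934; term = 0.65898934²·(1 − 0.09876543)·5650000000/1136 = 1.9465463 × 10^6.
East: Wₕ = 0.34101066; term = 0.34101066²·(1 − 0.01612903)·2293000000/96 = 2.7327938 × 10^6.
Sum = 4.6793401 × 10^6.
SE = √(4.6793401 × 10^6) = 2163.2.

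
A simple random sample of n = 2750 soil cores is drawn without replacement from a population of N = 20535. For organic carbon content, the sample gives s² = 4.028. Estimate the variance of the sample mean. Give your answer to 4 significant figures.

0.001269

Under SRS without replacement, Var(ȳ) = (1 − f)·s²/n with f = n/N = 2750/20535 = 0.13391770.
Var(ȳ) = (1 − 0.13391770)·4.028/2750 = 0.86608230·0.0014647273 = 0.0012685744.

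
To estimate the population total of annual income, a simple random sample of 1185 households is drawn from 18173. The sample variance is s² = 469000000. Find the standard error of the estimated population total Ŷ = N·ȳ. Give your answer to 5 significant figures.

Var(Ŷ) = N²·Var(ȳ) = N²·(1 − n/N)·s²/n.
f = 1185/18173 = 0.06520663; Var(ȳ) = 0.93479337·469000000/1185 = 369973.07.
Var(Ŷ) = 18173² · 369973.07 = 1.2218654 × 10^14.
SE(Ŷ) = √(1.2218654 × 10^14) = 1.1054 × 10^7.

1.1054 × 10^7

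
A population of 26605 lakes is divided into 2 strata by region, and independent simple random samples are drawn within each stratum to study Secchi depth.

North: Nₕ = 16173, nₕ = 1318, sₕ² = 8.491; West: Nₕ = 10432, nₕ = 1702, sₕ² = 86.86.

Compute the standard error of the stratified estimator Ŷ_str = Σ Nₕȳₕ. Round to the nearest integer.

2489

Var(Ŷ_str) = Σₕ Nₕ²(1 − fₕ)sₕ²/nₕ.
North: 16173²·(1 − 1318/16173)·8.491/1318 = 1.5477709 × 10^6.
West: 10432²·(1 − 1702/10432)·86.86/1702 = 4.6477428 × 10^6.
Sum = 6.1955137 × 10^6.
SE = √(6.1955137 × 10^6) = 2489.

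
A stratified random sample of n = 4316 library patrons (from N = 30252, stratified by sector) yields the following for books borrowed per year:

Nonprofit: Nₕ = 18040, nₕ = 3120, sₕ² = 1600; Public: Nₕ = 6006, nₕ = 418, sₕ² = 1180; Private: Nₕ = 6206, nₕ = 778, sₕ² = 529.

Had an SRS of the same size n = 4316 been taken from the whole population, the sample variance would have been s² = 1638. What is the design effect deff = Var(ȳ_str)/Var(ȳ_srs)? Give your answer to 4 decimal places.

0.8586

Var(ȳ_str) = Σ Wₕ²(1−fₕ)sₕ²/nₕ with Wₕ = Nₕ/30252:
  Nonprofit: (18040/30252)²·(1−3120/18040)·1600/3120 = 0.15082126
  Public: (6006/30252)²·(1−418/6006)·1180/418 = 0.10352358
  Private: (6206/30252)²·(1−778/6206)·529/778 = 0.025027617
  → Var(ȳ_str) = 0.27937246.
Var(ȳ_srs) = (1 − 4316/30252)·1638/4316 = 0.32537289.
deff = 0.27937246 / 0.32537289 = 0.8586.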